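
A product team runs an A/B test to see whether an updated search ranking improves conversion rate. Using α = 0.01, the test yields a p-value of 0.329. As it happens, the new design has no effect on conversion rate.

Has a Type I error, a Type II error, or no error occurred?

The conventional null hypothesis is that the new design has no effect on conversion rate.
Since p = 0.329 ≥ α = 0.01, H₀ is not rejected.
H₀ is true (actually the new design has no effect on conversion rate).
The decision matches the true state — no error.

Neither — the decision is correct.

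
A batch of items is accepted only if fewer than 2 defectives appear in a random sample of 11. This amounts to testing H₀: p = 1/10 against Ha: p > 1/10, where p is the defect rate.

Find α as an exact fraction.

α = P(reject H₀ | H₀ true) = P(Y ≥ 2 | p = 1/10), Y ~ Binomial(11, 1/10).
α = 1 − P(Y ≤ 1) = 1 − 3486784401/5000000000 = 1513215599/5000000000.

1513215599/5000000000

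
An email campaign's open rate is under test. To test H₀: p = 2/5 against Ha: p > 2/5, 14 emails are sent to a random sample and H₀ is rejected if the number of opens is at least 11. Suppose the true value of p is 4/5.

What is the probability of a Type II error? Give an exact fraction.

1842102761/6103515625

A Type II error is failing to reject when Ha holds: with p = 4/5, β = P(S ≤ 10).
Adding the binomial probabilities P(S=0)+…+P(S=10) at p = 4/5 gives 1842102761/6103515625.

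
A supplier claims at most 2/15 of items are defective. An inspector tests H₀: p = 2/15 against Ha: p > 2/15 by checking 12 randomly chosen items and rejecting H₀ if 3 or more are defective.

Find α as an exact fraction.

Under H₀, Y ~ Binomial(12, 2/15); the Type I error rate is P(Y ≥ 3).
Via the complement, α = 1 − Σ_{j=0}^{2} C(12,j)(2/15)^j(13/15)^{12-j} = 5408352292624/25949267578125.

5408352292624/25949267578125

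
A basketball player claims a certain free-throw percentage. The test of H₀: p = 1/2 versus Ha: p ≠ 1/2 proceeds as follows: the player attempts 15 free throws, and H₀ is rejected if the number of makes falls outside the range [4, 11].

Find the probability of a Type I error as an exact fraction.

The significance level is the null-hypothesis probability of the rejection region {≤3} ∪ {≥12}.
By symmetry, α = 2·P(K ≤ 3) = 2·(1 + 15 + 105 + 455)/32768 = 1152/32768 = 9/256.

9/256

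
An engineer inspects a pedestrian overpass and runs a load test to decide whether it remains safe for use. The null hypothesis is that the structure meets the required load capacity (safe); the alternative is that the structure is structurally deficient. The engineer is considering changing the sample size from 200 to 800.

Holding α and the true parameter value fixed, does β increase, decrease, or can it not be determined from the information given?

It decreases.

More data shrinks sampling variability; the test statistic under Ha concentrates further from the null value, making rejection more likely.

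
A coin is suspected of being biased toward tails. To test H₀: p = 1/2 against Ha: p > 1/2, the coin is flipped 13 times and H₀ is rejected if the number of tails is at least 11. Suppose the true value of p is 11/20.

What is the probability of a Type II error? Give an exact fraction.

Under the alternative p = 11/20, K ~ Binomial(13, 11/20); β is the probability the test does not reject, P(K < 11).
Summing C(13,j)·(11/20)^j·(9/20)^{13-j} for j = 0..10 gives 39857841016429707/40960000000000000.

39857841016429707/40960000000000000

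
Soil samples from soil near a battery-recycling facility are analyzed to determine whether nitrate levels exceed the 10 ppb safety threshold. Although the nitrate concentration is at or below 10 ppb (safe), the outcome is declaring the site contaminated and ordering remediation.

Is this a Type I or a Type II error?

Type I error

The null hypothesis here is that the nitrate concentration is at or below 10 ppb (safe).
'Declaring the site contaminated and ordering remediation' corresponds to rejecting H₀.
H₀ was rejected but H₀ is true — a Type I error (false positive).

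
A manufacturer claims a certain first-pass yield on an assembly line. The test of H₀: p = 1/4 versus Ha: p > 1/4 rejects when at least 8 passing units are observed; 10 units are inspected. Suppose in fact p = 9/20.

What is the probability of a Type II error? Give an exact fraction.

2489876891491/2560000000000

A Type II error is failing to reject when Ha holds: with p = 9/20, β = P(Y ≤ 7).
Equivalently, β = 1 − P(Y ≥ 8) = 2489876891491/2560000000000.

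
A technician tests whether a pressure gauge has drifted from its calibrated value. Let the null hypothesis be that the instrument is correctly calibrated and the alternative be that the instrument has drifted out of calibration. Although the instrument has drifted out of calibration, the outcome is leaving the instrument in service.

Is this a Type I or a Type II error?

Type II error

'Leaving the instrument in service' corresponds to failing to reject H₀.
H₀ was not rejected but H₀ is false — a Type II error (false negative).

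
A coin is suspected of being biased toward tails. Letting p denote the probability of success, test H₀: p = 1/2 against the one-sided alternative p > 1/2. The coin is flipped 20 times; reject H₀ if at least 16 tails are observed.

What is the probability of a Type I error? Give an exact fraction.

1549/262144

The Type I error probability is α = P(X ≥ 16) computed under H₀, where X ~ Binomial(20, 1/2).
P(X ≥ 16) = [C(20,16) + C(20,17) + C(20,18) + C(20,19) + C(20,20)] / 2^20 = (4845 + 1140 + 190 + 20 + 1) / 1048576 = 6196/1048576 = 1549/262144.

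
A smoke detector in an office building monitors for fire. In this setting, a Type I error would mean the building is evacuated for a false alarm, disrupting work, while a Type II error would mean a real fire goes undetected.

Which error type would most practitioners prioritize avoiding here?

The Type II consequence (a real fire goes undetected) is more severe than the Type I consequence (the building is evacuated for a false alarm, disrupting work).

Type II error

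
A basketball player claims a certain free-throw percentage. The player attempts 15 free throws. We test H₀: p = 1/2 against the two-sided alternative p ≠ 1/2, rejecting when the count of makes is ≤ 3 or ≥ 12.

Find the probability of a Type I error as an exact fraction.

Under H₀, S ~ Binomial(15, 1/2); α is the probability of landing in either tail, P(S ≤ 3) + P(S ≥ 12).
By symmetry, α = 2·P(S ≤ 3) = 2·(1 + 15 + 105 + 455)/32768 = 1152/32768 = 9/256.

9/256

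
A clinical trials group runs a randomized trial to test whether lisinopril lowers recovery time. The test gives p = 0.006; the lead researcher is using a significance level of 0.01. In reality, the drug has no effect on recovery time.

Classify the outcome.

Type I error

The conventional null hypothesis is that the drug has no effect on recovery time.
Since p = 0.006 < α = 0.01, H₀ is rejected.
H₀ is true (actually the drug has no effect on recovery time).
Rejecting a true H₀ is a Type I error.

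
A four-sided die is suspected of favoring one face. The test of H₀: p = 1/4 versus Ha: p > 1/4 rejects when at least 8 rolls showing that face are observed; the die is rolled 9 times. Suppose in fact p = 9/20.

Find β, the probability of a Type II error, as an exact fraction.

126837738533/128000000000

β = P(fail to reject H₀ | Ha true) = P(S ≤ 7 | p = 9/20), S ~ Binomial(9, 9/20).
Equivalently, β = 1 − P(S ≥ 8) = 126837738533/128000000000.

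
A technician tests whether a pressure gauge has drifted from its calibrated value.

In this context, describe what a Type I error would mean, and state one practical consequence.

A Type I error would mean concluding that the instrument has drifted out of calibration when in fact the instrument is correctly calibrated. Consequence: a properly working instrument is taken offline unnecessarily.

With the conventional null hypothesis that the instrument is correctly calibrated:
A Type I error is rejecting H₀ when H₀ is true.
Here that means pulling the instrument for recalibration when actually the instrument is correctly calibrated.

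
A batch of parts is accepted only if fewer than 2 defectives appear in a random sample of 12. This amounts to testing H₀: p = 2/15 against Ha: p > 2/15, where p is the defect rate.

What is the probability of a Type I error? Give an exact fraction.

63436403311256/129746337890625

The significance level is the probability, assuming p = 2/15, of seeing 2 or more defectives in 12 draws.
α = 1 − P(X ≤ 1) = 1 − 66309934579369/129746337890625 = 63436403311256/129746337890625.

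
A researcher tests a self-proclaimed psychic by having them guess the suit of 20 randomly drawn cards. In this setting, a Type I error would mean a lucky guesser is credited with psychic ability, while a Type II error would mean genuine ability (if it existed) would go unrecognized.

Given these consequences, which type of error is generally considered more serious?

The Type I consequence (a lucky guesser is credited with psychic ability) is more severe than the Type II consequence (genuine ability (if it existed) would go unrecognized).

Type I error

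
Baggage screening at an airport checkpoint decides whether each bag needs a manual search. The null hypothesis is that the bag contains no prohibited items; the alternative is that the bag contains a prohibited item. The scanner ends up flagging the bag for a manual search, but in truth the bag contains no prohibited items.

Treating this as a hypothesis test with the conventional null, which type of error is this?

'Flagging the bag for a manual search' corresponds to rejecting H₀.
H₀ was rejected but H₀ is true — a Type I error (false positive).

Type I error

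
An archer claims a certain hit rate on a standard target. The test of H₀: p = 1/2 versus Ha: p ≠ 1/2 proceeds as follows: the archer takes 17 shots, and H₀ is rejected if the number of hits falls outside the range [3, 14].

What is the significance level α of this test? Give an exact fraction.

77/32768

α = P(X ≤ 2 or X ≥ 15 | p = 1/2), X ~ Binomial(17, 1/2).
Each tail has probability (1 + 17 + 136)/131072; doubling gives α = 308/131072 = 77/32768.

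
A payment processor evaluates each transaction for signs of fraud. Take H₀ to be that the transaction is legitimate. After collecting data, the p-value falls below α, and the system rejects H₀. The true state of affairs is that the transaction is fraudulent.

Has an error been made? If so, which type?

The test rejected a false H₀ — the decision matches the true state.

Neither — the decision is correct.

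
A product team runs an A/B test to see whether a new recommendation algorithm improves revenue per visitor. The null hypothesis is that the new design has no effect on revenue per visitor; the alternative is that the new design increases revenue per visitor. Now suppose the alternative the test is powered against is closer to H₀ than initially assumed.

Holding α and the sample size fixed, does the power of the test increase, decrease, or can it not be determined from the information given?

A smaller true effect puts the Ha sampling distribution closer to H₀, so more of it falls in the non-rejection region.
Since power = 1 − β and β increases, power decreases.

It decreases.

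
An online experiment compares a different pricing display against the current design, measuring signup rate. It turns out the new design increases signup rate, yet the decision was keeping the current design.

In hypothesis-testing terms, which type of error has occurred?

The null hypothesis here is that the new design has no effect on signup rate.
'Keeping the current design' corresponds to failing to reject H₀.
H₀ was not rejected but H₀ is false — a Type II error (false negative).

Type II error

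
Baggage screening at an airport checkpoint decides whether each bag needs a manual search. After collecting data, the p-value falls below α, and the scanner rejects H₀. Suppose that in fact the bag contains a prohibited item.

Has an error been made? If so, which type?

Neither — the decision is correct.

The conventional null hypothesis here is that the bag contains no prohibited items.
The test rejected a false H₀ — the decision matches the true state.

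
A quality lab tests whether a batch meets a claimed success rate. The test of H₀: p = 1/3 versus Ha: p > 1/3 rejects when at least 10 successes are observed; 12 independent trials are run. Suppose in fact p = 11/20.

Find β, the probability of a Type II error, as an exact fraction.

β = P(fail to reject H₀ | Ha true) = P(X ≤ 9 | p = 11/20), X ~ Binomial(12, 11/20).
Summing C(12,j)·(11/20)^j·(9/20)^{12-j} for j = 0..9 gives 784677287856069/819200000000000.

784677287856069/819200000000000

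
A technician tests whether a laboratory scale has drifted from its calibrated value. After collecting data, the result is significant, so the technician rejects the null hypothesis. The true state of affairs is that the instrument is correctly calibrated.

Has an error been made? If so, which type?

The conventional null hypothesis here is that the instrument is correctly calibrated.
H₀ was rejected, but H₀ is actually true.
Rejecting a true null hypothesis is a Type I error (false positive).

Type I error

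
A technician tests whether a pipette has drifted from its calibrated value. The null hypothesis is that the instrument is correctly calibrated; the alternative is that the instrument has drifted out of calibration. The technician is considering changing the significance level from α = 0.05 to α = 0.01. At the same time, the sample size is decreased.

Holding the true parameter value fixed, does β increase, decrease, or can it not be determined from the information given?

A smaller α moves the rejection region further into the tail. With the alternative true, more outcomes now fall outside the rejection region, so failing to reject becomes more likely. Reducing n widens both sampling distributions, so the test has less ability to distinguish Ha from H₀. Both changes push β in the same direction.

It increases.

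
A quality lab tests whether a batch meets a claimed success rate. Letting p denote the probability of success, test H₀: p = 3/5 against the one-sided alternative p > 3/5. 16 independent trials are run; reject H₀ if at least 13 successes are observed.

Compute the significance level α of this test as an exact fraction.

α = P(reject H₀ | H₀ true) = P(X ≥ 13 | p = 3/5), with X ~ Binomial(16, 3/5).
Adding the binomial terms for j = 13 through 16 with p = 3/5 yields 1988120781/30517578125.

1988120781/30517578125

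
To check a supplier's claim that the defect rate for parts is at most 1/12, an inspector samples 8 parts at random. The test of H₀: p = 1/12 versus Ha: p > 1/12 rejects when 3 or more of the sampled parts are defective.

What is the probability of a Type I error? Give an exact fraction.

3373913/143327232

The significance level is the probability, assuming p = 1/12, of seeing 3 or more defectives in 8 draws.
Computing the lower-tail complement: 1 − 139953319/143327232 = 3373913/143327232.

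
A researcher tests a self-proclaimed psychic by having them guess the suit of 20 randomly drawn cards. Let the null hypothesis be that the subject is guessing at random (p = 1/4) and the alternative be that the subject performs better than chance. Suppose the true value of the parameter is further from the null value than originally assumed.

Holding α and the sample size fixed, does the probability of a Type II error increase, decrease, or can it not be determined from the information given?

A bigger departure from H₀ is easier for the test to detect, so it fails to reject less often.

It decreases.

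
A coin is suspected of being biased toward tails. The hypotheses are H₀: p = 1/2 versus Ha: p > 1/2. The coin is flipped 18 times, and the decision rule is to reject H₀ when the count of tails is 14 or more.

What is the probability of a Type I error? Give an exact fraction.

Under H₀, X ~ Binomial(18, 1/2), and α = P(X ≥ 14).
That's C(18,14) + C(18,15) + C(18,16) + C(18,17) + C(18,18) over 2^18, i.e. (3060 + 816 + 153 + 18 + 1)/262144 = 4048/262144 = 253/16384.

253/16384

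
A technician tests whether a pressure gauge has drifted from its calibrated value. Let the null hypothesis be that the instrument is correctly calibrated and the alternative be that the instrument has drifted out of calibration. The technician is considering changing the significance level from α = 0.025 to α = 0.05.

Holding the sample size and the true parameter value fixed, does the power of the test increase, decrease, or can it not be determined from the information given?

With a larger α the critical value moves toward the center, so more of the Ha sampling distribution lies in the rejection region.
Since power = 1 − β and β decreases, power increases.

It increases.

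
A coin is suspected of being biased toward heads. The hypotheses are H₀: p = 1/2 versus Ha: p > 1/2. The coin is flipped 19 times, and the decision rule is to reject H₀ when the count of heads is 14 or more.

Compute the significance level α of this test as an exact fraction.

The Type I error probability is α = P(X ≥ 14) computed under H₀, where X ~ Binomial(19, 1/2).
P(X ≥ 14) = [C(19,14) + C(19,15) + C(19,16) + C(19,17) + C(19,18) + C(19,19)] / 2^19 = (11628 + 3876 + 969 + 171 + 19 + 1) / 524288 = 16664/524288 = 2083/65536.

2083/65536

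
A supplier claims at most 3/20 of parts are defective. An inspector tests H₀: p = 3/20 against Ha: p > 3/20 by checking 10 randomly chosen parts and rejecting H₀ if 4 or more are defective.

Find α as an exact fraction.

127922685129/2560000000000

α = P(reject H₀ | H₀ true) = P(Y ≥ 4 | p = 3/20), Y ~ Binomial(10, 3/20).
Computing the lower-tail complement: 1 − 2432077314871/2560000000000 = 127922685129/2560000000000.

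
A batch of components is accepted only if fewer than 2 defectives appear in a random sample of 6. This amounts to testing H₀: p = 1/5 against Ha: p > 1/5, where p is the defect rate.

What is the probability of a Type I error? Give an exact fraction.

α = P(reject H₀ | H₀ true) = P(S ≥ 2 | p = 1/5), S ~ Binomial(6, 1/5).
α = 1 − P(S ≤ 1) = 1 − 2048/3125 = 1077/3125.

1077/3125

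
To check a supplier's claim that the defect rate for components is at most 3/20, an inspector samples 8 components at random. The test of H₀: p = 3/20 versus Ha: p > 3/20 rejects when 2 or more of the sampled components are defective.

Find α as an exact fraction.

8776114407/25600000000

The significance level is the probability, assuming p = 3/20, of seeing 2 or more defectives in 8 draws.
α = 1 − P(Y ≤ 1) = 1 − 16823885593/25600000000 = 8776114407/25600000000.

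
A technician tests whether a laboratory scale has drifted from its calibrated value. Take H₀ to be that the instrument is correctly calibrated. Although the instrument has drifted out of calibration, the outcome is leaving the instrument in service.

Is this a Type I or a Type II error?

'Leaving the instrument in service' corresponds to failing to reject H₀.
H₀ was not rejected but H₀ is false — a Type II error (false negative).

Type II error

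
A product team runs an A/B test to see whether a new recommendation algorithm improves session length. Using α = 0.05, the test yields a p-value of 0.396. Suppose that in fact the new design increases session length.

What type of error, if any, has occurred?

The conventional null hypothesis is that the new design has no effect on session length.
Since p = 0.396 ≥ α = 0.05, H₀ is not rejected.
H₀ is false (actually the new design increases session length).
Failing to reject a false H₀ is a Type II error.

Type II error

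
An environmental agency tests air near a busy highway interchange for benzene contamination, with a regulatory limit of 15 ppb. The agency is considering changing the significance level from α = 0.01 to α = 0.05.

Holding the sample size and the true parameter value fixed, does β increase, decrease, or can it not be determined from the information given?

Relaxing α lowers the evidence threshold; under Ha, outcomes that previously fell short now trigger rejection.

It decreases.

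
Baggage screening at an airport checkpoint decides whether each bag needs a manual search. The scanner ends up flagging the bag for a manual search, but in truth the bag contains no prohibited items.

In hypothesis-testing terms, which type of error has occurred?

The null hypothesis here is that the bag contains no prohibited items.
'Flagging the bag for a manual search' corresponds to rejecting H₀.
H₀ was rejected but H₀ is true — a Type I error (false positive).

Type I error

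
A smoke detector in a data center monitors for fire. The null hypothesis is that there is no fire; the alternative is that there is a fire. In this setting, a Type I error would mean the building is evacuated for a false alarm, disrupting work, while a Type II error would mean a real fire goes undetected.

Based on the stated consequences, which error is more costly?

Type II error

The Type II consequence (a real fire goes undetected) is more severe than the Type I consequence (the building is evacuated for a false alarm, disrupting work).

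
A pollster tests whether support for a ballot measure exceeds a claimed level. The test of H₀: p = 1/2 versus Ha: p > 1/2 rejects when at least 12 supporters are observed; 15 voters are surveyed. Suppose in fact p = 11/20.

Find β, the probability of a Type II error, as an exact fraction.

7844484964274060391/8192000000000000000

Under the alternative p = 11/20, Y ~ Binomial(15, 11/20); β is the probability the test does not reject, P(Y < 12).
Summing C(15,j)·(11/20)^j·(9/20)^{15-j} for j = 0..11 gives 7844484964274060391/8192000000000000000.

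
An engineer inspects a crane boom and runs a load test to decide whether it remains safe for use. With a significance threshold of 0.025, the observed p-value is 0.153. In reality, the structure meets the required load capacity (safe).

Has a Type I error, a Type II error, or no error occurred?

No error (correct decision).

The conventional null hypothesis is that the structure meets the required load capacity (safe).
Since p = 0.153 ≥ α = 0.025, H₀ is not rejected.
H₀ is true (actually the structure meets the required load capacity (safe)).
The decision matches the true state — no error.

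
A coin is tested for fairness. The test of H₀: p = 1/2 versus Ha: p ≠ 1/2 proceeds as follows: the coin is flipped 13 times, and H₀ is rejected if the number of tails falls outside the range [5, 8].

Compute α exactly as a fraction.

1093/4096

The significance level is the null-hypothesis probability of the rejection region {≤4} ∪ {≥9}.
By symmetry, α = 2·P(K ≤ 4) = 2·(1 + 13 + 78 + 286 + 715)/8192 = 2186/8192 = 1093/4096.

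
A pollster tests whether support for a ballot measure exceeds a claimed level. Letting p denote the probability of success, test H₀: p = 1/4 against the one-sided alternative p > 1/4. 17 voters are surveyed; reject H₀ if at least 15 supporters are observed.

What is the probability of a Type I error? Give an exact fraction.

α = P(reject H₀ | H₀ true) = P(K ≥ 15 | p = 1/4), with K ~ Binomial(17, 1/4).
Summing C(17,j)(1/4)^j(3/4)^{17−j} for j = 15,…,17 gives 319/4294967296.

319/4294967296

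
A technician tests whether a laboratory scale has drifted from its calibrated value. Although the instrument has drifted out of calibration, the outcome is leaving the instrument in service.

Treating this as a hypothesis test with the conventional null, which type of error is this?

Type II error

The null hypothesis here is that the instrument is correctly calibrated.
'Leaving the instrument in service' corresponds to failing to reject H₀.
H₀ was not rejected but H₀ is false — a Type II error (false negative).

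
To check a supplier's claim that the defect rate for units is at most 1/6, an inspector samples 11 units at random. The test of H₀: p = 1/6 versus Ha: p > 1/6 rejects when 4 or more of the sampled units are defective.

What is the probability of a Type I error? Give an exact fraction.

α = P(reject H₀ | H₀ true) = P(X ≥ 4 | p = 1/6), X ~ Binomial(11, 1/6).
Computing the lower-tail complement: 1 − 13671875/15116544 = 1444669/15116544.

1444669/15116544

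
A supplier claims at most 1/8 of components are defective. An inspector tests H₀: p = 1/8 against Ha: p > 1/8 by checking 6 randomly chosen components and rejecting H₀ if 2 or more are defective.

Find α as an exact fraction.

43653/262144

α = P(reject H₀ | H₀ true) = P(S ≥ 2 | p = 1/8), S ~ Binomial(6, 1/8).
Computing the lower-tail complement: 1 − 218491/262144 = 43653/262144.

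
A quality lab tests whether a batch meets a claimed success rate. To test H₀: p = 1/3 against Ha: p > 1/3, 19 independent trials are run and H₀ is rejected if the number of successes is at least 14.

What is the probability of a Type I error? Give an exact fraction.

α = P(reject H₀ | H₀ true) = P(K ≥ 14 | p = 1/3), with K ~ Binomial(19, 1/3).
P(K ≥ 14) = Σ_{j=14}^{19} C(19,j)·(1/3)^j·(2/3)^{19-j} = 147529/387420489.

147529/387420489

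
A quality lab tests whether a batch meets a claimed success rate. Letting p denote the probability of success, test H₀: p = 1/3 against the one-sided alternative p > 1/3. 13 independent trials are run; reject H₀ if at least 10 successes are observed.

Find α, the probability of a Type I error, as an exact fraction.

2627/1594323

Under H₀, S ~ Binomial(13, 1/3), and α = P(S ≥ 10).
Summing C(13,j)(1/3)^j(2/3)^{13−j} for j = 10,…,13 gives 2627/1594323.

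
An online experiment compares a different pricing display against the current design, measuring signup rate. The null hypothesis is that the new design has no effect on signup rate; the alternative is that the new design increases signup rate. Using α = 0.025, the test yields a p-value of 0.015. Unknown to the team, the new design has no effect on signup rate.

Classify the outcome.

Since p = 0.015 < α = 0.025, H₀ is rejected.
H₀ is true (actually the new design has no effect on signup rate).
Rejecting a true H₀ is a Type I error.

Type I error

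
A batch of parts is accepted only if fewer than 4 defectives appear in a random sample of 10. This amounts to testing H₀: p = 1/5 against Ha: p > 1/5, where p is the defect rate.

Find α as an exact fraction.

Under H₀, K ~ Binomial(10, 1/5); the Type I error rate is P(K ≥ 4).
Computing the lower-tail complement: 1 − 8585216/9765625 = 1180409/9765625.

1180409/9765625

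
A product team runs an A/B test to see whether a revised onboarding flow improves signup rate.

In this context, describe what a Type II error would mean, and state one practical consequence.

With the conventional null hypothesis that the new design has no effect on signup rate:
A Type II error is failing to reject H₀ when H₀ is false.
Here that means keeping the current design when actually the new design increases signup rate.

A Type II error would mean concluding that the new design has no effect on signup rate (or at least failing to establish that the new design increases signup rate) when in fact the new design increases signup rate. Consequence: a genuinely better design is discarded.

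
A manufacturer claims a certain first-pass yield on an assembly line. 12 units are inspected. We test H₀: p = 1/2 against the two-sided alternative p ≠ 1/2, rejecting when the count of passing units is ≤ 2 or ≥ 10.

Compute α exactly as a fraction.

79/2048

Under H₀, S ~ Binomial(12, 1/2); α is the probability of landing in either tail, P(S ≤ 2) + P(S ≥ 10).
Each tail has probability (1 + 12 + 66)/4096; doubling gives α = 158/4096 = 79/2048.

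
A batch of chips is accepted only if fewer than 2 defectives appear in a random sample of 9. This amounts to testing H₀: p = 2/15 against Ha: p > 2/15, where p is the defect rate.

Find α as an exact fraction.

13155707024/38443359375

The significance level is the probability, assuming p = 2/15, of seeing 2 or more defectives in 9 draws.
α = 1 − P(S ≤ 1) = 1 − 25287652351/38443359375 = 13155707024/38443359375.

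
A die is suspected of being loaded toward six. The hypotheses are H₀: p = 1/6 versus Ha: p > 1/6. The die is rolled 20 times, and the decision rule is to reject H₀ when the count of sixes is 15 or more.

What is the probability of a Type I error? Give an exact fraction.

1434041/101559956668416

The Type I error probability is α = P(K ≥ 15) computed under H₀, where K ~ Binomial(20, 1/6).
Summing C(20,j)(1/6)^j(5/6)^{20−j} for j = 15,…,20 gives 1434041/101559956668416.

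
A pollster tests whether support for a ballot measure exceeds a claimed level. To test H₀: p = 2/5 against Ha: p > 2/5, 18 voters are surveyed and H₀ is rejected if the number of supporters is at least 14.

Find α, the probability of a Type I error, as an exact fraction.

976093184/762939453125

The Type I error probability is α = P(K ≥ 14) computed under H₀, where K ~ Binomial(18, 2/5).
Adding the binomial terms for j = 14 through 18 with p = 2/5 yields 976093184/762939453125.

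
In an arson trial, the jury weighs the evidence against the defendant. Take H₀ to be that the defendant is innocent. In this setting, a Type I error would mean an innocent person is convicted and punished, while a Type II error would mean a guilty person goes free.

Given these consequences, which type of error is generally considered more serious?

The Type I consequence (an innocent person is convicted and punished) is more severe than the Type II consequence (a guilty person goes free).

Type I error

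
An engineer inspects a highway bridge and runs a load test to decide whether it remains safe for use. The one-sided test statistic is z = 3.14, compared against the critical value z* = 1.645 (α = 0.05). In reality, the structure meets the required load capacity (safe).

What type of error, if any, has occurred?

The conventional null hypothesis is that the structure meets the required load capacity (safe).
Since z = 3.14 > z* = 1.645, H₀ is rejected.
H₀ is true (actually the structure meets the required load capacity (safe)).
Rejecting a true H₀ is a Type I error.

Type I error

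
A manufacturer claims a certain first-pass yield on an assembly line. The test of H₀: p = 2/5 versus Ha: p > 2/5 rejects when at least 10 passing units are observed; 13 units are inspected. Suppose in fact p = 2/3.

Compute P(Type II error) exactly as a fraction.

1080275/1594323

β = P(fail to reject H₀ | Ha true) = P(K ≤ 9 | p = 2/3), K ~ Binomial(13, 2/3).
Adding the binomial probabilities P(K=0)+…+P(K=9) at p = 2/3 gives 1080275/1594323.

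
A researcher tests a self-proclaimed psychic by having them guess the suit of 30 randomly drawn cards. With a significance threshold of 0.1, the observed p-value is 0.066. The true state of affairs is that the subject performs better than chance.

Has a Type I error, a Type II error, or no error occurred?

No error — this is a correct decision.

The conventional null hypothesis is that the subject is guessing at random (p = 1/4).
Since p = 0.066 < α = 0.1, H₀ is rejected.
H₀ is false (actually the subject performs better than chance).
The decision matches the true state — no error.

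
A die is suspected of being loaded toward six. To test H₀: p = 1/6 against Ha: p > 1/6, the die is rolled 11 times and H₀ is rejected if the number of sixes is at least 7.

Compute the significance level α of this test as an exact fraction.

38051/60466176

α = P(reject H₀ | H₀ true) = P(S ≥ 7 | p = 1/6), with S ~ Binomial(11, 1/6).
Summing C(11,j)(1/6)^j(5/6)^{11−j} for j = 7,…,11 gives 38051/60466176.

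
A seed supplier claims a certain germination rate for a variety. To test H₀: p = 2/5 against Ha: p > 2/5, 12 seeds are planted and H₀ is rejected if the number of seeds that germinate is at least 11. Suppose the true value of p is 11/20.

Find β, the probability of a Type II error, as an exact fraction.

4062047911197291/4096000000000000

β = P(fail to reject H₀ | Ha true) = P(K ≤ 10 | p = 11/20), K ~ Binomial(12, 11/20).
Adding the binomial probabilities P(K=0)+…+P(K=10) at p = 11/20 gives 4062047911197291/4096000000000000.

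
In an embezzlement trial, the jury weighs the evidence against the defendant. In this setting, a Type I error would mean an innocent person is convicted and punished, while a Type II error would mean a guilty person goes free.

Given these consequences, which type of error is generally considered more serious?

The Type I consequence (an innocent person is convicted and punished) is more severe than the Type II consequence (a guilty person goes free).

Type I error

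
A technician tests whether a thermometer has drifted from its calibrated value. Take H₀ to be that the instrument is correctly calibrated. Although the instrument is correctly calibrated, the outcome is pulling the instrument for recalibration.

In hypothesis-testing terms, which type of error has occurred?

Type I error

'Pulling the instrument for recalibration' corresponds to rejecting H₀.
H₀ was rejected but H₀ is true — a Type I error (false positive).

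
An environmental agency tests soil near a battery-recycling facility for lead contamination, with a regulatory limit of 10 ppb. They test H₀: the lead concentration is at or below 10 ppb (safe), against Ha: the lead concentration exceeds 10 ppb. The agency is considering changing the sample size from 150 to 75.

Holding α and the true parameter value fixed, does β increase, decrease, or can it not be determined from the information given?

It increases.

A smaller sample increases the standard error, so the sampling distributions under H₀ and Ha overlap more.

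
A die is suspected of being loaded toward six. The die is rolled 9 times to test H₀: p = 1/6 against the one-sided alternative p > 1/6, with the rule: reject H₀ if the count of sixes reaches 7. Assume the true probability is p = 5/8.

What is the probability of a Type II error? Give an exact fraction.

Under the alternative p = 5/8, Y ~ Binomial(9, 5/8); β is the probability the test does not reject, P(Y < 7).
Summing C(9,j)·(5/8)^j·(3/8)^{9-j} for j = 0..6 gives 24101307/33554432.

24101307/33554432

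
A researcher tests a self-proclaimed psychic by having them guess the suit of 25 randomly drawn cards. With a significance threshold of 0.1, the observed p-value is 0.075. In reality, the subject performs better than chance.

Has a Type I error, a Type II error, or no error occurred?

Neither — the decision is correct.

The conventional null hypothesis is that the subject is guessing at random (p = 1/4).
Since p = 0.075 < α = 0.1, H₀ is rejected.
H₀ is false (actually the subject performs better than chance).
The decision matches the true state — no error.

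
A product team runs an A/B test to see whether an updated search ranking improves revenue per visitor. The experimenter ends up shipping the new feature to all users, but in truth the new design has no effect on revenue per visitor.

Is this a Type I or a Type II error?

The null hypothesis here is that the new design has no effect on revenue per visitor.
'Shipping the new feature to all users' corresponds to rejecting H₀.
H₀ was rejected but H₀ is true — a Type I error (false positive).

Type I error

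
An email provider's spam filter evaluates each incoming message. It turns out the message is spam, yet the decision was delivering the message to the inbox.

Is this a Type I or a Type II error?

The null hypothesis here is that the message is legitimate (not spam).
'Delivering the message to the inbox' corresponds to failing to reject H₀.
H₀ was not rejected but H₀ is false — a Type II error (false negative).

Type II error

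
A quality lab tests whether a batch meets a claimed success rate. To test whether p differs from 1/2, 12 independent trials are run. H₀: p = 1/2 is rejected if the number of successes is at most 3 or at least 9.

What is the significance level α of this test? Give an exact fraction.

Under H₀, Y ~ Binomial(12, 1/2); α is the probability of landing in either tail, P(Y ≤ 3) + P(Y ≥ 9).
The two tails are symmetric, so α = 2·(1 + 12 + 66 + 220)/2^12 = 598/4096 = 299/2048.

299/2048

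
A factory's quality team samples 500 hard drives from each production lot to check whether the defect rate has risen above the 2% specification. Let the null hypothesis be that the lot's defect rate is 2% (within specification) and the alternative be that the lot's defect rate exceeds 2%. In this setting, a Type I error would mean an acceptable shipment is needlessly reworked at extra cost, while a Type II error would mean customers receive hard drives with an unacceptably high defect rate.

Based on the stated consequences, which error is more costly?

Type II error

The Type II consequence (customers receive hard drives with an unacceptably high defect rate) is more severe than the Type I consequence (an acceptable shipment is needlessly reworked at extra cost).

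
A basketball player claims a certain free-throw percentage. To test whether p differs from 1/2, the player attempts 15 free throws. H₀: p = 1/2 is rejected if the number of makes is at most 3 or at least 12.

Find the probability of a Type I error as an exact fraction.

9/256

α = P(S ≤ 3 or S ≥ 12 | p = 1/2), S ~ Binomial(15, 1/2).
By symmetry, α = 2·P(S ≤ 3) = 2·(1 + 15 + 105 + 455)/32768 = 1152/32768 = 9/256.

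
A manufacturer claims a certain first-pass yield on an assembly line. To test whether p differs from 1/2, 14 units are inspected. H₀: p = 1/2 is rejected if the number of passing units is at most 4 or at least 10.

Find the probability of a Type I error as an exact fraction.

1471/8192

Under H₀, X ~ Binomial(14, 1/2); α is the probability of landing in either tail, P(X ≤ 4) + P(X ≥ 10).
By symmetry, α = 2·P(X ≤ 4) = 2·(1 + 14 + 91 + 364 + 1001)/16384 = 2942/16384 = 1471/8192.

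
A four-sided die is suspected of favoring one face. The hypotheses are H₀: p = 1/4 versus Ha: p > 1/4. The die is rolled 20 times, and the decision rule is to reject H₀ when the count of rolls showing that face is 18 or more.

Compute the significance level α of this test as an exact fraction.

1771/1099511627776

α = P(reject H₀ | H₀ true) = P(K ≥ 18 | p = 1/4), with K ~ Binomial(20, 1/4).
P(K ≥ 18) = Σ_{j=18}^{20} C(20,j)·(1/4)^j·(3/4)^{20-j} = 1771/1099511627776.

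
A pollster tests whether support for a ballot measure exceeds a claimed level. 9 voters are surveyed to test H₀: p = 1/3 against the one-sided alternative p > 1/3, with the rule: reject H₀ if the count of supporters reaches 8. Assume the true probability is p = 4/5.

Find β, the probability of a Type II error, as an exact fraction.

β = P(fail to reject H₀ | Ha true) = P(K ≤ 7 | p = 4/5), K ~ Binomial(9, 4/5).
Summing C(9,j)·(4/5)^j·(1/5)^{9-j} for j = 0..7 gives 1101157/1953125.

1101157/1953125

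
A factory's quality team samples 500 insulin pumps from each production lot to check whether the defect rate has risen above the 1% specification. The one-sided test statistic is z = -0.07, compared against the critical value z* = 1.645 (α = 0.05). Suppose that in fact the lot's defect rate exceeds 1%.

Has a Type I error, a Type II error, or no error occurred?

The conventional null hypothesis is that the lot's defect rate is 1% (within specification).
Since z = -0.07 ≤ z* = 1.645, H₀ is not rejected.
H₀ is false (actually the lot's defect rate exceeds 1%).
Failing to reject a false H₀ is a Type II error.

Type II error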